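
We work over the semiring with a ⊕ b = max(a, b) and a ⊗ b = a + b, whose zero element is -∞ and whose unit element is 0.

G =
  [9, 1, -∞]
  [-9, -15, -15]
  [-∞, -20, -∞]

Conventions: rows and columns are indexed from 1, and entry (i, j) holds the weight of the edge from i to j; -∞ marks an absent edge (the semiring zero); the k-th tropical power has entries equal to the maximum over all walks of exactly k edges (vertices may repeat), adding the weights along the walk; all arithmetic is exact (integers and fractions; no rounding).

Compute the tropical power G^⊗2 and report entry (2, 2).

G^⊗2:
  [18, 10, -14]
  [0, -8, -30]
  [-29, -35, -35]
Key observation: the optimum is the walk 2->1->2, with weight (-9) + 1 = -8.
Optimal value attained by: walk 2->1->2.
Answer: (G^⊗2)[2][2] = -8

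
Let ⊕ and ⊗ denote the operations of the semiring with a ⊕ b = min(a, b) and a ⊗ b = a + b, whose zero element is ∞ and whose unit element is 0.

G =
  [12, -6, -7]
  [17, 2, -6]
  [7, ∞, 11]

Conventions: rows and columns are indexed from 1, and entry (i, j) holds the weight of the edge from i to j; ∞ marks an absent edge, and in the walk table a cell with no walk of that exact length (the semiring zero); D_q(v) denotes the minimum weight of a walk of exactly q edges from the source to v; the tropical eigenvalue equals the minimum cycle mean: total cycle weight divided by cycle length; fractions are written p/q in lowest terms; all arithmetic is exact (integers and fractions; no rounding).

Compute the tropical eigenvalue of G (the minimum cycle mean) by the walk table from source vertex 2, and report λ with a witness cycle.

q=0: [∞, 0, ∞]
q=1: [17, 2, -6]
q=2: [1, 4, -4]
q=3: [3, -5, -6]
Optimal cycle mean attained by: cycle 1->2->3->1, total (-6) + (-6) + 7, length 3.
Answer: λ = -5/3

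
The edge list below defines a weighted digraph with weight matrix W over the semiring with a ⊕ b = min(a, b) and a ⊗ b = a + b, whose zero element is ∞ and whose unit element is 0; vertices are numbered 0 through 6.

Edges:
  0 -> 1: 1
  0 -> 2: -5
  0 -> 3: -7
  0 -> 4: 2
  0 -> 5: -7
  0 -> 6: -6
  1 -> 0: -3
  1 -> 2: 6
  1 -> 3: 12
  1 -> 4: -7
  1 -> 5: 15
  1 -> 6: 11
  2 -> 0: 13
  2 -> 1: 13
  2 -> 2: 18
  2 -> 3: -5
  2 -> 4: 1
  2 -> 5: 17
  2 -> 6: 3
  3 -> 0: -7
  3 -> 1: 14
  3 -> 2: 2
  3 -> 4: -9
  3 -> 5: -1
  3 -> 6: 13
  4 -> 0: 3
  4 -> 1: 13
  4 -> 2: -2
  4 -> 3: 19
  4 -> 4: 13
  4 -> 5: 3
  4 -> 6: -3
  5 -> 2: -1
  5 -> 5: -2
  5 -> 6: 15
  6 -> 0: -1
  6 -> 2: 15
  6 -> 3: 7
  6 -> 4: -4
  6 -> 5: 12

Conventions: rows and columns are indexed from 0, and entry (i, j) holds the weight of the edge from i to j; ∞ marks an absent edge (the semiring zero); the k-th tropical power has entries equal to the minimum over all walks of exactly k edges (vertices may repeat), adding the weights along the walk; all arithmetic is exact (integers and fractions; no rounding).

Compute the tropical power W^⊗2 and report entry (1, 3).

W^⊗2:
  [-14, 7, -8, -10, -16, -9, -2]
  [-4, -2, -9, -10, -1, -10, -10]
  [-12, 9, -3, 6, -14, -6, -2]
  [-6, -6, -12, -14, -5, -14, -13]
  [-4, 4, -2, -7, -7, -4, -3]
  [12, 12, -3, -6, 0, -4, 2]
  [-1, 0, -6, -8, -2, -8, -7]
Key observation: the optimum is the walk 1->0->3, with weight (-3) + (-7) = -10.
Optimal value attained by: walk 1->0->3.
Answer: (W^⊗2)[1][3] = -10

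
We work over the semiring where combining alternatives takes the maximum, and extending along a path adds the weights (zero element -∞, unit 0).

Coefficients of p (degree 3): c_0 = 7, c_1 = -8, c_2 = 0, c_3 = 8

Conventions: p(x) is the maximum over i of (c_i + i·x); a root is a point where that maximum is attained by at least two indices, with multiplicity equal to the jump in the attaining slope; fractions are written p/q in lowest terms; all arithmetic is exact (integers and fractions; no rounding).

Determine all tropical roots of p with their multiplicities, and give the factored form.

hull edge (i=0, c=7) to (i=3, c=8): slope 1/3, span 3
Factored form: p(x) = 8 ⊗ (x ⊕ (-1/3)) ⊗ (x ⊕ (-1/3)) ⊗ (x ⊕ (-1/3))
Answer: roots = -1/3 (mult 3)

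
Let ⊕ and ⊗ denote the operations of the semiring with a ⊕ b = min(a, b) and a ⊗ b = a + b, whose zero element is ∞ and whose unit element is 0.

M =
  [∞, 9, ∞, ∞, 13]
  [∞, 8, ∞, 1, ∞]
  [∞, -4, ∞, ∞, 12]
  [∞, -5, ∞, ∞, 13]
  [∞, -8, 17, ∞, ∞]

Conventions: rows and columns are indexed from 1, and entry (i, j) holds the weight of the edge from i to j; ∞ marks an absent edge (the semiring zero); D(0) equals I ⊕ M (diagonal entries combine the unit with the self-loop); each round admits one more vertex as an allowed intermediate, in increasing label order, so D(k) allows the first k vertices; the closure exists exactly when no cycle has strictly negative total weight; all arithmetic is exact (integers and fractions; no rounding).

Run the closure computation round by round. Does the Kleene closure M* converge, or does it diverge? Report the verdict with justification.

D(0):
  [0, 9, ∞, ∞, 13]
  [∞, 0, ∞, 1, ∞]
  [∞, -4, 0, ∞, 12]
  [∞, -5, ∞, 0, 13]
  [∞, -8, 17, ∞, 0]
D(1):
  [0, 9, ∞, ∞, 13]
  [∞, 0, ∞, 1, ∞]
  [∞, -4, 0, ∞, 12]
  [∞, -5, ∞, 0, 13]
  [∞, -8, 17, ∞, 0]
Detection: at round 2, diagonal entry (4, 4) turns strictly negative.
Key observation: the cycle 4->2->4 has total weight (-5) + 1, which is strictly negative.
Answer: DIVERGES — negative cycle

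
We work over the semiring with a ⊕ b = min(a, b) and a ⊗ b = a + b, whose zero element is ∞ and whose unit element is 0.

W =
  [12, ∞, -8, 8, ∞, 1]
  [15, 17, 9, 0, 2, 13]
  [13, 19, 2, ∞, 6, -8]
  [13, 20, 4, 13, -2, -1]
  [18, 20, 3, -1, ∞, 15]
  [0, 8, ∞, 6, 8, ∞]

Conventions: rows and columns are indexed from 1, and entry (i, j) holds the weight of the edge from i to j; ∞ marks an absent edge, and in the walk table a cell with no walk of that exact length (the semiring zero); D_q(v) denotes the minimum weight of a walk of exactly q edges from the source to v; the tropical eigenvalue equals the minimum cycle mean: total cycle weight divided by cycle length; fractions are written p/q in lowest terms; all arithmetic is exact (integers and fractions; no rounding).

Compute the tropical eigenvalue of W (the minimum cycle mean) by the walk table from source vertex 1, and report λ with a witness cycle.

q=0: [0, ∞, ∞, ∞, ∞, ∞]
q=1: [12, ∞, -8, 8, ∞, 1]
q=2: [1, 9, -6, 7, -2, -16]
q=3: [-16, -8, -7, -10, -8, -14]
q=4: [-14, -6, -24, -9, -12, -15]
q=5: [-15, -7, -22, -13, -18, -32]
q=6: [-32, -24, -23, -26, -24, -30]
Optimal cycle mean attained by: cycle 1->3->6->1, total (-8) + (-8) + 0, length 3.
Answer: λ = -16/3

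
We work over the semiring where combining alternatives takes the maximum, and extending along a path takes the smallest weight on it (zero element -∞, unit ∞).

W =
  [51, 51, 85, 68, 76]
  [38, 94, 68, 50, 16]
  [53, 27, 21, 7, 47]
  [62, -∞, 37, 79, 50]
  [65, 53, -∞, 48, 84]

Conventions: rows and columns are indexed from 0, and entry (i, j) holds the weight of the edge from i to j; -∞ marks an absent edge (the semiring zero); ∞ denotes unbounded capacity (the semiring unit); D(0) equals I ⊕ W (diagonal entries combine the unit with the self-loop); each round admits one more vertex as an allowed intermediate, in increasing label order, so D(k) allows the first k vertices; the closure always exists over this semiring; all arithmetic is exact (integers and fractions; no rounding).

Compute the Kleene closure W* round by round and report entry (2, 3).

D(0):
  [∞, 51, 85, 68, 76]
  [38, ∞, 68, 50, 16]
  [53, 27, ∞, 7, 47]
  [62, -∞, 37, ∞, 50]
  [65, 53, -∞, 48, ∞]
D(1):
  [∞, 51, 85, 68, 76]
  [38, ∞, 68, 50, 38]
  [53, 51, ∞, 53, 53]
  [62, 51, 62, ∞, 62]
  [65, 53, 65, 65, ∞]
D(2):
  [∞, 51, 85, 68, 76]
  [38, ∞, 68, 50, 38]
  [53, 51, ∞, 53, 53]
  [62, 51, 62, ∞, 62]
  [65, 53, 65, 65, ∞]
D(3):
  [∞, 51, 85, 68, 76]
  [53, ∞, 68, 53, 53]
  [53, 51, ∞, 53, 53]
  [62, 51, 62, ∞, 62]
  [65, 53, 65, 65, ∞]
D(4):
  [∞, 51, 85, 68, 76]
  [53, ∞, 68, 53, 53]
  [53, 51, ∞, 53, 53]
  [62, 51, 62, ∞, 62]
  [65, 53, 65, 65, ∞]
D(5):
  [∞, 53, 85, 68, 76]
  [53, ∞, 68, 53, 53]
  [53, 53, ∞, 53, 53]
  [62, 53, 62, ∞, 62]
  [65, 53, 65, 65, ∞]
Answer: W*[2][3] = 53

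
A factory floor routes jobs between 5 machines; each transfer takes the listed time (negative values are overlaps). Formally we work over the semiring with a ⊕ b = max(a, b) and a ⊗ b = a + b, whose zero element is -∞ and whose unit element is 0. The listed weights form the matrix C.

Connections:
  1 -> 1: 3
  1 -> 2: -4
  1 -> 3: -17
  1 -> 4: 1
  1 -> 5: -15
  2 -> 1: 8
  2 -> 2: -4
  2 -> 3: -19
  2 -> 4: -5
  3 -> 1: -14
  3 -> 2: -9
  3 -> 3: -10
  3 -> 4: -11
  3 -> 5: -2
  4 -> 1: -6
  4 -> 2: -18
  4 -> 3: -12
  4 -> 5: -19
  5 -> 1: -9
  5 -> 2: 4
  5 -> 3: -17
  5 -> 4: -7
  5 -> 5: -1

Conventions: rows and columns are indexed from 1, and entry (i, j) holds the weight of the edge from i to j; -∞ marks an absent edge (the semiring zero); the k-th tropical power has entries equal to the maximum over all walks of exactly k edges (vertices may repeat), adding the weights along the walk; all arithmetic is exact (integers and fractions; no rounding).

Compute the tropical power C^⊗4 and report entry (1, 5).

C^⊗2:
  [6, -1, -11, 4, -12]
  [11, 4, -9, 9, -7]
  [-1, 2, -19, -9, -3]
  [-3, -10, -22, -5, -14]
  [12, 3, -15, -1, -2]
C^⊗3:
  [9, 2, -8, 7, -9]
  [14, 7, -3, 12, -4]
  [10, 1, -17, 0, -4]
  [0, -7, -17, -2, -15]
  [15, 8, -5, 13, -3]
C^⊗4:
  [12, 5, -5, 10, -6]
  [17, 10, 0, 15, -1]
  [13, 6, -7, 11, -5]
  [3, -4, -14, 1, -15]
  [18, 11, 1, 16, 0]
Key observation: the optimum is the walk 1->1->1->1->5, with weight 3 + 3 + 3 + (-15) = -6.
Optimal value attained by: walk 1->1->1->1->5.
Answer: (C^⊗4)[1][5] = -6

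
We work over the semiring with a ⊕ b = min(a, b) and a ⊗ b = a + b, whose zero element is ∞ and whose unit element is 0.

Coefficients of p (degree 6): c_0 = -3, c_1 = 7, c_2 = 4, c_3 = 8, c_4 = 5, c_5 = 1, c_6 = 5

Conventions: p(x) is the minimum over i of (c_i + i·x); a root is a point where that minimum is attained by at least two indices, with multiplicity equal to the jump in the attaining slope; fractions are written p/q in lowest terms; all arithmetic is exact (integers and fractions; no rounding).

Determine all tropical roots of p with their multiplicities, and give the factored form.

hull edge (i=0, c=-3) to (i=5, c=1): slope 4/5, span 5
hull edge (i=5, c=1) to (i=6, c=5): slope 4, span 1
Factored form: p(x) = 5 ⊗ (x ⊕ (-4)) ⊗ (x ⊕ (-4/5)) ⊗ (x ⊕ (-4/5)) ⊗ (x ⊕ (-4/5)) ⊗ (x ⊕ (-4/5)) ⊗ (x ⊕ (-4/5))
Answer: roots = -4 (mult 1), -4/5 (mult 5)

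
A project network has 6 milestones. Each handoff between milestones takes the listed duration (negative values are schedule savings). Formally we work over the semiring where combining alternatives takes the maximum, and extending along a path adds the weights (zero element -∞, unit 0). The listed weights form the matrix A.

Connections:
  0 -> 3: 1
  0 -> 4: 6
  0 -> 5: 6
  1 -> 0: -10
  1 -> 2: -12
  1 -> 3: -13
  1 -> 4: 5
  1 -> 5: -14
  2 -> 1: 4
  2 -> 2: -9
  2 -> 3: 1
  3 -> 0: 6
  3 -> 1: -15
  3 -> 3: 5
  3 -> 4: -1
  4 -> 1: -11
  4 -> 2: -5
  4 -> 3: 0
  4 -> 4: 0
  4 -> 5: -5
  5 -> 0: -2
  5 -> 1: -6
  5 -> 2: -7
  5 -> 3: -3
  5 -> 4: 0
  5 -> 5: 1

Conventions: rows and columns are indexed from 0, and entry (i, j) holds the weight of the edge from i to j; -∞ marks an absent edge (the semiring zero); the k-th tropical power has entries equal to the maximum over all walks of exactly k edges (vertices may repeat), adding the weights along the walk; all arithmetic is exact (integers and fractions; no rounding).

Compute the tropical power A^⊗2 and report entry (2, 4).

A^⊗2:
  [7, 0, 1, 6, 6, 7]
  [-7, -6, 0, 5, 5, 0]
  [7, -5, -8, 6, 9, -10]
  [11, -10, -6, 10, 12, 12]
  [6, -1, -5, 5, 0, -4]
  [3, -3, -5, 2, 4, 4]
Key observation: the optimum is the walk 2->1->4, with weight 4 + 5 = 9.
Optimal value attained by: walk 2->1->4.
Answer: (A^⊗2)[2][4] = 9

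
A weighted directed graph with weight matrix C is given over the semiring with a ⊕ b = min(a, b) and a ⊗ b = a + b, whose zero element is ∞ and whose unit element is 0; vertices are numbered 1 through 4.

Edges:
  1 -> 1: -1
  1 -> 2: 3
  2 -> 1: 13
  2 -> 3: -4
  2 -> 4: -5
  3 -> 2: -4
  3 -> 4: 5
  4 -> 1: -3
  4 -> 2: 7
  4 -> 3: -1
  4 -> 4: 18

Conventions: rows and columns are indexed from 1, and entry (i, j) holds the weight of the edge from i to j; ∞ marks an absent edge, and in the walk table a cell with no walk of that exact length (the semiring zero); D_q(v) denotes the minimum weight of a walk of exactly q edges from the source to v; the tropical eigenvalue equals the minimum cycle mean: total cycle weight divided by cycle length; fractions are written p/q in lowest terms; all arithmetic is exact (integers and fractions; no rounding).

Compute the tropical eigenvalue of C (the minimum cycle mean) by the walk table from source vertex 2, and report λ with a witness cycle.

q=0: [∞, 0, ∞, ∞]
q=1: [13, ∞, -4, -5]
q=2: [-8, -8, -6, 1]
q=3: [-9, -10, -12, -13]
q=4: [-16, -16, -14, -15]
Optimal cycle mean attained by: cycle 2->3->2, total (-4) + (-4), length 2.
Answer: λ = -4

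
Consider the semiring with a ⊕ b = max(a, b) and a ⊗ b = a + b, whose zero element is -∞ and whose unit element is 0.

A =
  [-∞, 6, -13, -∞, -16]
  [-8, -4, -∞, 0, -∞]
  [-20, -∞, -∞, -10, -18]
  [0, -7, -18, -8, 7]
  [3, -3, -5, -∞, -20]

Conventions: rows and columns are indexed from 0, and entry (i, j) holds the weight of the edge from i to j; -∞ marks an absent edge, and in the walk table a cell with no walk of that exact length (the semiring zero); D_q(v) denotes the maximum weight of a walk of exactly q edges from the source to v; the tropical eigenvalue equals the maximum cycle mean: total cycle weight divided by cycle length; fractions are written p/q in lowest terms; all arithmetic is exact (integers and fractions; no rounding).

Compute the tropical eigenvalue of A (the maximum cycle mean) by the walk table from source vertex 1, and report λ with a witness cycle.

q=0: [-∞, 0, -∞, -∞, -∞]
q=1: [-8, -4, -∞, 0, -∞]
q=2: [0, -2, -18, -4, 7]
q=3: [10, 6, 2, -2, 3]
q=4: [6, 16, -2, 6, 5]
q=5: [8, 12, 0, 16, 13]
Optimal cycle mean attained by: cycle 0->1->3->4->0, total 6 + 0 + 7 + 3, length 4.
Answer: λ = 4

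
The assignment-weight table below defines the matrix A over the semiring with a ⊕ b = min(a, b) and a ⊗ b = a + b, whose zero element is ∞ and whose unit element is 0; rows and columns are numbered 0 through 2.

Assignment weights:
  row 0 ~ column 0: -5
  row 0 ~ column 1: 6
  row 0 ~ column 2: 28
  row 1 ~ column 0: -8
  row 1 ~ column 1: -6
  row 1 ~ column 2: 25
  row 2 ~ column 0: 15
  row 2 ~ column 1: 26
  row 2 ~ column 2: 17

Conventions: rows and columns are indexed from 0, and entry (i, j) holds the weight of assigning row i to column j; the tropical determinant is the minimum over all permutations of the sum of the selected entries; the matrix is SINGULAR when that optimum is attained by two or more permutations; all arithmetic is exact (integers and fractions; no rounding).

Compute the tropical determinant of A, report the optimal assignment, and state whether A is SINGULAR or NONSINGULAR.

σ = (0, 1, 2): (-5) + (-6) + 17 = 6
σ = (0, 2, 1): (-5) + 25 + 26 = 46
σ = (1, 0, 2): 6 + (-8) + 17 = 15
σ = (1, 2, 0): 6 + 25 + 15 = 46
σ = (2, 0, 1): 28 + (-8) + 26 = 46
σ = (2, 1, 0): 28 + (-6) + 15 = 37
Optimal value attained by: σ = (0, 1, 2).
Answer: det⊕(A) = 6; verdict: NONSINGULAR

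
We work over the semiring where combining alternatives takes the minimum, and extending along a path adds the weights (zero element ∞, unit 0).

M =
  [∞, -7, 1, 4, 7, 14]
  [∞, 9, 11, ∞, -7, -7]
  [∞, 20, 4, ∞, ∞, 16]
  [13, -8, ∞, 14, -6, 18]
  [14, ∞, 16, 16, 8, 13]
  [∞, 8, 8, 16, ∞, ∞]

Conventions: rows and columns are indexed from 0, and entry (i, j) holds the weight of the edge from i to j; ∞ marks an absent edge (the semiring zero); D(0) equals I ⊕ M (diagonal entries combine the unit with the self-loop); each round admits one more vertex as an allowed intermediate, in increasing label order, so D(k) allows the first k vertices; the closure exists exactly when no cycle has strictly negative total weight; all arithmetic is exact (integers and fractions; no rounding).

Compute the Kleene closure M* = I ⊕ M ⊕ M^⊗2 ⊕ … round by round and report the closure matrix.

D(0):
  [0, -7, 1, 4, 7, 14]
  [∞, 0, 11, ∞, -7, -7]
  [∞, 20, 0, ∞, ∞, 16]
  [13, -8, ∞, 0, -6, 18]
  [14, ∞, 16, 16, 0, 13]
  [∞, 8, 8, 16, ∞, 0]
D(1):
  [0, -7, 1, 4, 7, 14]
  [∞, 0, 11, ∞, -7, -7]
  [∞, 20, 0, ∞, ∞, 16]
  [13, -8, 14, 0, -6, 18]
  [14, 7, 15, 16, 0, 13]
  [∞, 8, 8, 16, ∞, 0]
D(2):
  [0, -7, 1, 4, -14, -14]
  [∞, 0, 11, ∞, -7, -7]
  [∞, 20, 0, ∞, 13, 13]
  [13, -8, 3, 0, -15, -15]
  [14, 7, 15, 16, 0, 0]
  [∞, 8, 8, 16, 1, 0]
D(3):
  [0, -7, 1, 4, -14, -14]
  [∞, 0, 11, ∞, -7, -7]
  [∞, 20, 0, ∞, 13, 13]
  [13, -8, 3, 0, -15, -15]
  [14, 7, 15, 16, 0, 0]
  [∞, 8, 8, 16, 1, 0]
D(4):
  [0, -7, 1, 4, -14, -14]
  [∞, 0, 11, ∞, -7, -7]
  [∞, 20, 0, ∞, 13, 13]
  [13, -8, 3, 0, -15, -15]
  [14, 7, 15, 16, 0, 0]
  [29, 8, 8, 16, 1, 0]
D(5):
  [0, -7, 1, 2, -14, -14]
  [7, 0, 8, 9, -7, -7]
  [27, 20, 0, 29, 13, 13]
  [-1, -8, 0, 0, -15, -15]
  [14, 7, 15, 16, 0, 0]
  [15, 8, 8, 16, 1, 0]
D(6):
  [0, -7, -6, 2, -14, -14]
  [7, 0, 1, 9, -7, -7]
  [27, 20, 0, 29, 13, 13]
  [-1, -8, -7, 0, -15, -15]
  [14, 7, 8, 16, 0, 0]
  [15, 8, 8, 16, 1, 0]
Answer: M* = [[0, -7, -6, 2, -14, -14], [7, 0, 1, 9, -7, -7], [27, 20, 0, 29, 13, 13], [-1, -8, -7, 0, -15, -15], [14, 7, 8, 16, 0, 0], [15, 8, 8, 16, 1, 0]]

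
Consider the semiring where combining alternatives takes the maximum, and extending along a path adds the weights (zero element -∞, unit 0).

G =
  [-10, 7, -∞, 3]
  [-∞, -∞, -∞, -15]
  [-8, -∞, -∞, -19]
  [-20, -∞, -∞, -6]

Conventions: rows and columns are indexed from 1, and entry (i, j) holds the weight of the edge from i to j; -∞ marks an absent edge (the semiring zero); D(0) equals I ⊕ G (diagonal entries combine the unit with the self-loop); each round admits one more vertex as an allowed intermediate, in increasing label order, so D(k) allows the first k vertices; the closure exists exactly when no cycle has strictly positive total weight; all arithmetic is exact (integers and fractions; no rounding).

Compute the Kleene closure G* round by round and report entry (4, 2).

D(0):
  [0, 7, -∞, 3]
  [-∞, 0, -∞, -15]
  [-8, -∞, 0, -19]
  [-20, -∞, -∞, 0]
D(1):
  [0, 7, -∞, 3]
  [-∞, 0, -∞, -15]
  [-8, -1, 0, -5]
  [-20, -13, -∞, 0]
D(2):
  [0, 7, -∞, 3]
  [-∞, 0, -∞, -15]
  [-8, -1, 0, -5]
  [-20, -13, -∞, 0]
D(3):
  [0, 7, -∞, 3]
  [-∞, 0, -∞, -15]
  [-8, -1, 0, -5]
  [-20, -13, -∞, 0]
D(4):
  [0, 7, -∞, 3]
  [-35, 0, -∞, -15]
  [-8, -1, 0, -5]
  [-20, -13, -∞, 0]
Answer: G*[4][2] = -13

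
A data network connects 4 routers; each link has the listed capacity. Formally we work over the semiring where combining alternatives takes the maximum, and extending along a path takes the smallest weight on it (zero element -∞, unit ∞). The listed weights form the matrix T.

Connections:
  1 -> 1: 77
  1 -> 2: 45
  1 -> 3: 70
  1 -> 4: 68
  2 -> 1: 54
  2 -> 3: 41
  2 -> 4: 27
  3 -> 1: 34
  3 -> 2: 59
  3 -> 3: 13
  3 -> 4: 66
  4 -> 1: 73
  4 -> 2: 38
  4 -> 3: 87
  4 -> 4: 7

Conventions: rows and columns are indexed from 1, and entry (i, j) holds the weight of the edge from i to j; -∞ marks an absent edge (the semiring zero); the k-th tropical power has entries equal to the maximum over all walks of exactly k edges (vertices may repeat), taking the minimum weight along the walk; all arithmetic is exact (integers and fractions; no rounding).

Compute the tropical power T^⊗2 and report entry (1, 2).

T^⊗2:
  [77, 59, 70, 68]
  [54, 45, 54, 54]
  [66, 38, 66, 34]
  [73, 59, 70, 68]
Key observation: the optimum is the walk 1->3->2, with weight 70 min 59 = 59.
Optimal value attained by: walk 1->3->2.
Answer: (T^⊗2)[1][2] = 59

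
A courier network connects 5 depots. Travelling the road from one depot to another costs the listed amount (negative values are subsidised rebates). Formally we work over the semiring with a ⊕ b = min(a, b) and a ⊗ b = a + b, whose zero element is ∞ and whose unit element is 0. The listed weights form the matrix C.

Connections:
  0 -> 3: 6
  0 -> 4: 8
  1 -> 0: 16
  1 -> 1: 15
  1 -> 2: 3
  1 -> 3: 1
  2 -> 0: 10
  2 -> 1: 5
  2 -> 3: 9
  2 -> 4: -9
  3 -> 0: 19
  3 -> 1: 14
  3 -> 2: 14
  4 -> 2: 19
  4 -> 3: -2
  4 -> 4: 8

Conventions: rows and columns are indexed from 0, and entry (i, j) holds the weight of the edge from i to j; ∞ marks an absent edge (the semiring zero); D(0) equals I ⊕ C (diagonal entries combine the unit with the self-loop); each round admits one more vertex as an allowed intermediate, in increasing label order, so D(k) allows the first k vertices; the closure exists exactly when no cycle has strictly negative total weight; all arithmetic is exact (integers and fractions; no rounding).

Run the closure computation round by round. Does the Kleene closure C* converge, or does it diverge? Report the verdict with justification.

D(0):
  [0, ∞, ∞, 6, 8]
  [16, 0, 3, 1, ∞]
  [10, 5, 0, 9, -9]
  [19, 14, 14, 0, ∞]
  [∞, ∞, 19, -2, 0]
D(1):
  [0, ∞, ∞, 6, 8]
  [16, 0, 3, 1, 24]
  [10, 5, 0, 9, -9]
  [19, 14, 14, 0, 27]
  [∞, ∞, 19, -2, 0]
D(2):
  [0, ∞, ∞, 6, 8]
  [16, 0, 3, 1, 24]
  [10, 5, 0, 6, -9]
  [19, 14, 14, 0, 27]
  [∞, ∞, 19, -2, 0]
D(3):
  [0, ∞, ∞, 6, 8]
  [13, 0, 3, 1, -6]
  [10, 5, 0, 6, -9]
  [19, 14, 14, 0, 5]
  [29, 24, 19, -2, 0]
D(4):
  [0, 20, 20, 6, 8]
  [13, 0, 3, 1, -6]
  [10, 5, 0, 6, -9]
  [19, 14, 14, 0, 5]
  [17, 12, 12, -2, 0]
D(5):
  [0, 20, 20, 6, 8]
  [11, 0, 3, -8, -6]
  [8, 3, 0, -11, -9]
  [19, 14, 14, 0, 5]
  [17, 12, 12, -2, 0]
Key observation: every diagonal entry stays at the unit through all rounds, so no improving cycle exists.
Answer: CONVERGES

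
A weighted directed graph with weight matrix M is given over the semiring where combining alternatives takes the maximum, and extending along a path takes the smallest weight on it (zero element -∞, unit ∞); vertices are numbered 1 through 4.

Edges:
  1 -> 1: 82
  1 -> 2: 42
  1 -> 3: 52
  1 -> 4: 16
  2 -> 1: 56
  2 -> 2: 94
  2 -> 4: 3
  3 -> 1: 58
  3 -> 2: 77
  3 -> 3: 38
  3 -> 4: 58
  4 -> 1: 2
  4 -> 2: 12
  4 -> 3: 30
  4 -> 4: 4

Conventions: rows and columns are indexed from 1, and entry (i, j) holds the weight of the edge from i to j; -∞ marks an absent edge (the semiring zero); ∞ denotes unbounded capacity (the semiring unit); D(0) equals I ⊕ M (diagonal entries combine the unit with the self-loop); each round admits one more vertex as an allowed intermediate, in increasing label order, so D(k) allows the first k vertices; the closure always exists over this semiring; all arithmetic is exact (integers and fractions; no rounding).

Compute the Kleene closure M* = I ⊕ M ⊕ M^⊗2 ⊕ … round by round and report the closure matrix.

D(0):
  [∞, 42, 52, 16]
  [56, ∞, -∞, 3]
  [58, 77, ∞, 58]
  [2, 12, 30, ∞]
D(1):
  [∞, 42, 52, 16]
  [56, ∞, 52, 16]
  [58, 77, ∞, 58]
  [2, 12, 30, ∞]
D(2):
  [∞, 42, 52, 16]
  [56, ∞, 52, 16]
  [58, 77, ∞, 58]
  [12, 12, 30, ∞]
D(3):
  [∞, 52, 52, 52]
  [56, ∞, 52, 52]
  [58, 77, ∞, 58]
  [30, 30, 30, ∞]
D(4):
  [∞, 52, 52, 52]
  [56, ∞, 52, 52]
  [58, 77, ∞, 58]
  [30, 30, 30, ∞]
Answer: M* = [[∞, 52, 52, 52], [56, ∞, 52, 52], [58, 77, ∞, 58], [30, 30, 30, ∞]]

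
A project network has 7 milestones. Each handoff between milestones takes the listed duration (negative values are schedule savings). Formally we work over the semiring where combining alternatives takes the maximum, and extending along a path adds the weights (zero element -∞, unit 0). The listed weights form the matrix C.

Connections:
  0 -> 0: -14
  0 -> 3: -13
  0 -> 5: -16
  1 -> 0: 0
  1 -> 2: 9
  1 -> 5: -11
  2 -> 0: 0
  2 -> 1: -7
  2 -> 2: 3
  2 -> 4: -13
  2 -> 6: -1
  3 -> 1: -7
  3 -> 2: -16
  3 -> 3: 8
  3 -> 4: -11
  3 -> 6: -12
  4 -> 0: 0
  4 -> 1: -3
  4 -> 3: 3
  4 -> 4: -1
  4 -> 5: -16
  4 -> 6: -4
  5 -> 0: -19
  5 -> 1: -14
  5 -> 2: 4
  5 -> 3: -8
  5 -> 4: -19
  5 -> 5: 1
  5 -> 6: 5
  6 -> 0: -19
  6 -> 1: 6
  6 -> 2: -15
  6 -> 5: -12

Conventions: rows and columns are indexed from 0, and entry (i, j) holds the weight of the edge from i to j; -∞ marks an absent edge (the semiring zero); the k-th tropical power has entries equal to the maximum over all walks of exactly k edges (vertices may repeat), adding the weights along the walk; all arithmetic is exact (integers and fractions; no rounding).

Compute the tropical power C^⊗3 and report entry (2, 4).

C^⊗2:
  [-28, -20, -12, -5, -24, -15, -11]
  [9, 2, 12, -13, -4, -10, 8]
  [3, 5, 6, -10, -10, -13, 2]
  [-7, 1, 2, 16, -3, -18, -4]
  [-1, 2, 6, 11, -2, -14, -5]
  [4, 11, 7, 0, -9, 2, 6]
  [6, -22, 15, -20, -28, -5, -7]
C^⊗3:
  [-12, -5, -9, 3, -16, -14, -10]
  [12, 14, 15, -1, -1, -4, 11]
  [6, 8, 14, -2, -7, -6, 5]
  [2, 9, 10, 24, 5, -10, 4]
  [6, 4, 11, 19, 0, -9, 5]
  [11, 12, 20, 8, -6, 3, 7]
  [15, 8, 18, -7, 2, -4, 14]
Key observation: the optimum is the walk 2->2->2->4, with weight 3 + 3 + (-13) = -7.
Optimal value attained by: walk 2->2->2->4.
Answer: (C^⊗3)[2][4] = -7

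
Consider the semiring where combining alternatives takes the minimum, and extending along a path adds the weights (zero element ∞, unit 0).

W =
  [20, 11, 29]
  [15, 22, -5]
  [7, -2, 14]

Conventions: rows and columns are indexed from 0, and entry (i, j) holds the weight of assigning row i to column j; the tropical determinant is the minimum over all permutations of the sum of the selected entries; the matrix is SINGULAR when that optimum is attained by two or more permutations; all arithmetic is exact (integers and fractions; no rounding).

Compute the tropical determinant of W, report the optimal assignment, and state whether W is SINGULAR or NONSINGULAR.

σ = (0, 1, 2): 20 + 22 + 14 = 56
σ = (0, 2, 1): 20 + (-5) + (-2) = 13
σ = (1, 0, 2): 11 + 15 + 14 = 40
σ = (1, 2, 0): 11 + (-5) + 7 = 13
σ = (2, 0, 1): 29 + 15 + (-2) = 42
σ = (2, 1, 0): 29 + 22 + 7 = 58
Optimal value attained by: σ = (0, 2, 1).
Answer: det⊕(W) = 13; verdict: SINGULAR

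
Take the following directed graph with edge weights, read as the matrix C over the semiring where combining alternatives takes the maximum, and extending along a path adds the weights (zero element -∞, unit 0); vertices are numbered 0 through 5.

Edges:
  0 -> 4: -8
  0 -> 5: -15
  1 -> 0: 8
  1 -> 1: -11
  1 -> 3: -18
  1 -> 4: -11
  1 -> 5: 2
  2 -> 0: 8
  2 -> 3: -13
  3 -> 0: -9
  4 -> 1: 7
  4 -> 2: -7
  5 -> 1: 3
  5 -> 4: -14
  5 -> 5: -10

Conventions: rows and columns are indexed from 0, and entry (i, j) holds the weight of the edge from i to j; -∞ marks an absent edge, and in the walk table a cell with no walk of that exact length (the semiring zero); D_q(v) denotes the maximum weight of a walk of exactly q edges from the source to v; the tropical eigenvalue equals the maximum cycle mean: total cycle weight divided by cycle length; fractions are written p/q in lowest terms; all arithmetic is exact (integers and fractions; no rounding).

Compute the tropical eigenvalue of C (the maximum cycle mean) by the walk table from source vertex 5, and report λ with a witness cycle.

q=0: [-∞, -∞, -∞, -∞, -∞, 0]
q=1: [-∞, 3, -∞, -∞, -14, -10]
q=2: [11, -7, -21, -15, -8, 5]
q=3: [1, 8, -15, -25, 3, -4]
q=4: [16, 10, -4, -10, -3, 10]
q=5: [18, 13, -10, -8, 8, 12]
q=6: [21, 15, 1, -5, 10, 15]
Optimal cycle mean attained by: cycle 1->5->1, total 2 + 3, length 2.
Answer: λ = 5/2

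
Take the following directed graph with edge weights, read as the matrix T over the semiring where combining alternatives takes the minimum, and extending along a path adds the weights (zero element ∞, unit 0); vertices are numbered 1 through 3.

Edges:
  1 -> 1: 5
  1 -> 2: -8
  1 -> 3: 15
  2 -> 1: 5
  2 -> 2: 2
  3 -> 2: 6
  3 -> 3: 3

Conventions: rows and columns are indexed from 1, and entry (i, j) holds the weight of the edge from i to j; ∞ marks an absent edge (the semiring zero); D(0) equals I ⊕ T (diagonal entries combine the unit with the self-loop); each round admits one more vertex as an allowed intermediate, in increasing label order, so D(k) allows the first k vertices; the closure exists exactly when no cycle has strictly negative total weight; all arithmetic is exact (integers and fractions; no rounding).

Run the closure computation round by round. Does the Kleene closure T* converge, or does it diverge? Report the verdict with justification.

D(0):
  [0, -8, 15]
  [5, 0, ∞]
  [∞, 6, 0]
Detection: at round 1, diagonal entry (2, 2) turns strictly negative.
Key observation: the cycle 2->1->2 has total weight 5 + (-8), which is strictly negative.
Answer: DIVERGES — negative cycle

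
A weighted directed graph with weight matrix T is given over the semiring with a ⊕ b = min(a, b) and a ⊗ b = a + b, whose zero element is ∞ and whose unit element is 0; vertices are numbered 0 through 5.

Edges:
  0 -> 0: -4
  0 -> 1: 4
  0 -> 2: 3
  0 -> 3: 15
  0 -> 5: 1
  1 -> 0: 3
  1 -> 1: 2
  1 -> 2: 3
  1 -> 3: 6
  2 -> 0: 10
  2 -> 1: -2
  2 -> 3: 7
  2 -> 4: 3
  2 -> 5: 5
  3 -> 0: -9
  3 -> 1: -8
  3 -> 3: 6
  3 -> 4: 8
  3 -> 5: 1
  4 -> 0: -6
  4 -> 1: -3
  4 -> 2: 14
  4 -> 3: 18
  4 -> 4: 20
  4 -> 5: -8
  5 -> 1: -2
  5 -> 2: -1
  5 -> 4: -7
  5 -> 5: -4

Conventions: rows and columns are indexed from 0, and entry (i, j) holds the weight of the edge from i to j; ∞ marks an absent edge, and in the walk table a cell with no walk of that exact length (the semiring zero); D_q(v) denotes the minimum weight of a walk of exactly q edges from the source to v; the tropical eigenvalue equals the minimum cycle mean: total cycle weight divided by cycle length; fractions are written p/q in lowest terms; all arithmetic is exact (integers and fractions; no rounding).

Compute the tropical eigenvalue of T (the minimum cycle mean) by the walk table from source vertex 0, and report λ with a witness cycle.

q=0: [0, ∞, ∞, ∞, ∞, ∞]
q=1: [-4, 4, 3, 15, ∞, 1]
q=2: [-8, -1, -1, 10, -6, -3]
q=3: [-12, -9, -5, 5, -10, -14]
q=4: [-16, -16, -15, -3, -21, -18]
q=5: [-27, -24, -19, -10, -25, -29]
q=6: [-31, -31, -30, -18, -36, -33]
Optimal cycle mean attained by: cycle 4->5->4, total (-8) + (-7), length 2.
Answer: λ = -15/2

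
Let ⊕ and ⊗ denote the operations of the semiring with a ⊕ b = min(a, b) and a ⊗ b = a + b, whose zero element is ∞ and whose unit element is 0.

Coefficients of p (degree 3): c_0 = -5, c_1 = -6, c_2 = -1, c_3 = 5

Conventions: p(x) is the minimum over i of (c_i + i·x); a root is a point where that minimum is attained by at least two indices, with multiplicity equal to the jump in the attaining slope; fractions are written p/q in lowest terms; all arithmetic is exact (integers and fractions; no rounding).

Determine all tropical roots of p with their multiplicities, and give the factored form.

hull edge (i=0, c=-5) to (i=1, c=-6): slope -1, span 1
hull edge (i=1, c=-6) to (i=2, c=-1): slope 5, span 1
hull edge (i=2, c=-1) to (i=3, c=5): slope 6, span 1
Factored form: p(x) = 5 ⊗ (x ⊕ (-6)) ⊗ (x ⊕ (-5)) ⊗ (x ⊕ 1)
Answer: roots = -6 (mult 1), -5 (mult 1), 1 (mult 1)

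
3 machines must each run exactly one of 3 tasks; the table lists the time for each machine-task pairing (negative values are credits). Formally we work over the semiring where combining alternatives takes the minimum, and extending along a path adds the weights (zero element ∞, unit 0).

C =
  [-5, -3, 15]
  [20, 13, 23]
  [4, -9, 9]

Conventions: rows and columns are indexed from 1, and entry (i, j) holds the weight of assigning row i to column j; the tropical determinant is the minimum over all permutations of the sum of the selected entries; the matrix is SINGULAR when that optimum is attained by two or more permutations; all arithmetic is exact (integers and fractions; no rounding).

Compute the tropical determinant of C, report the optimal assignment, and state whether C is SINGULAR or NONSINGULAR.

σ = (1, 2, 3): (-5) + 13 + 9 = 17
σ = (1, 3, 2): (-5) + 23 + (-9) = 9
σ = (2, 1, 3): (-3) + 20 + 9 = 26
σ = (2, 3, 1): (-3) + 23 + 4 = 24
σ = (3, 1, 2): 15 + 20 + (-9) = 26
σ = (3, 2, 1): 15 + 13 + 4 = 32
Optimal value attained by: σ = (1, 3, 2).
Answer: det⊕(C) = 9; verdict: NONSINGULAR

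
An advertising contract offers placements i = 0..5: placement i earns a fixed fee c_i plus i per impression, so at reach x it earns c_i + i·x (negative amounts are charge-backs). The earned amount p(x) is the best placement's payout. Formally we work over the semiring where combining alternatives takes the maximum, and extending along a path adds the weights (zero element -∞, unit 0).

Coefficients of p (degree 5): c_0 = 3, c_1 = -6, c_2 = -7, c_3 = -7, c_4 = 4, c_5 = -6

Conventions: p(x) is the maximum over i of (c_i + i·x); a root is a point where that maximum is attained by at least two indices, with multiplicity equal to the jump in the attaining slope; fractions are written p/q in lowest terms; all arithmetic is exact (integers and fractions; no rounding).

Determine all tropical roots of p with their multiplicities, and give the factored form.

hull edge (i=0, c=3) to (i=4, c=4): slope 1/4, span 4
hull edge (i=4, c=4) to (i=5, c=-6): slope -10, span 1
Factored form: p(x) = -6 ⊗ (x ⊕ (-1/4)) ⊗ (x ⊕ (-1/4)) ⊗ (x ⊕ (-1/4)) ⊗ (x ⊕ (-1/4)) ⊗ (x ⊕ 10)
Answer: roots = -1/4 (mult 4), 10 (mult 1)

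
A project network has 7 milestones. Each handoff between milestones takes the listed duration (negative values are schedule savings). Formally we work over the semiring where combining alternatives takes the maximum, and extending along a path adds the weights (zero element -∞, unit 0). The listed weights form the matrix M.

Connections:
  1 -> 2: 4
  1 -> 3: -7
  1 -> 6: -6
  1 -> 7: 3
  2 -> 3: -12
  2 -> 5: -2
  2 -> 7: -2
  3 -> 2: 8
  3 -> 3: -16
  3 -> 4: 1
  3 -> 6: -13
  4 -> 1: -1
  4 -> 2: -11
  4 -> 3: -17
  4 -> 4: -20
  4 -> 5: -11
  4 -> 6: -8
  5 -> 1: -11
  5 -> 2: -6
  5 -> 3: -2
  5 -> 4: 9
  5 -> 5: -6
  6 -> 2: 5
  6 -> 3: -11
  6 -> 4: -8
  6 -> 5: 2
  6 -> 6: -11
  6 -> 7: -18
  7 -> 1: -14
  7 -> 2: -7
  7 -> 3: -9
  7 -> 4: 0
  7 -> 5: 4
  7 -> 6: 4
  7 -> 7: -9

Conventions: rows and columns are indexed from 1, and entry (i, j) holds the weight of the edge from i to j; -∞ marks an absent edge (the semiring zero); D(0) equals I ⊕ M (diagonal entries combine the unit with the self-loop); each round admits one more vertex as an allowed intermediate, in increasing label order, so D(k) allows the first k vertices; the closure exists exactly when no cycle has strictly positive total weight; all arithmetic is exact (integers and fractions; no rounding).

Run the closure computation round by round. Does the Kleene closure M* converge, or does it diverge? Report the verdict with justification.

D(0):
  [0, 4, -7, -∞, -∞, -6, 3]
  [-∞, 0, -12, -∞, -2, -∞, -2]
  [-∞, 8, 0, 1, -∞, -13, -∞]
  [-1, -11, -17, 0, -11, -8, -∞]
  [-11, -6, -2, 9, 0, -∞, -∞]
  [-∞, 5, -11, -8, 2, 0, -18]
  [-14, -7, -9, 0, 4, 4, 0]
D(1):
  [0, 4, -7, -∞, -∞, -6, 3]
  [-∞, 0, -12, -∞, -2, -∞, -2]
  [-∞, 8, 0, 1, -∞, -13, -∞]
  [-1, 3, -8, 0, -11, -7, 2]
  [-11, -6, -2, 9, 0, -17, -8]
  [-∞, 5, -11, -8, 2, 0, -18]
  [-14, -7, -9, 0, 4, 4, 0]
D(2):
  [0, 4, -7, -∞, 2, -6, 3]
  [-∞, 0, -12, -∞, -2, -∞, -2]
  [-∞, 8, 0, 1, 6, -13, 6]
  [-1, 3, -8, 0, 1, -7, 2]
  [-11, -6, -2, 9, 0, -17, -8]
  [-∞, 5, -7, -8, 3, 0, 3]
  [-14, -7, -9, 0, 4, 4, 0]
Detection: at round 3, diagonal entry (5, 5) turns strictly positive.
Key observation: the cycle 5->3->2->5 has total weight (-2) + 8 + (-2), which is strictly positive.
Answer: DIVERGES — positive cycle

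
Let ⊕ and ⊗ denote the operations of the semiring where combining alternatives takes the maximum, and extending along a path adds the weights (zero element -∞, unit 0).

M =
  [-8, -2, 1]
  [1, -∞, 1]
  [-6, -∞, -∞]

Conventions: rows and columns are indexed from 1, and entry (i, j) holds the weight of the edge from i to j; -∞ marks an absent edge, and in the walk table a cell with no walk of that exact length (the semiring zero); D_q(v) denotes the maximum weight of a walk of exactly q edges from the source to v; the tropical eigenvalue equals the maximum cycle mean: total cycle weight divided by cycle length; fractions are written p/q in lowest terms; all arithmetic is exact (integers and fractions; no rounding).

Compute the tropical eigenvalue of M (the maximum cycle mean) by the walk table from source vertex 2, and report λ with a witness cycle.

q=0: [-∞, 0, -∞]
q=1: [1, -∞, 1]
q=2: [-5, -1, 2]
q=3: [0, -7, 0]
Optimal cycle mean attained by: cycle 1->2->1, total (-2) + 1, length 2.
Answer: λ = -1/2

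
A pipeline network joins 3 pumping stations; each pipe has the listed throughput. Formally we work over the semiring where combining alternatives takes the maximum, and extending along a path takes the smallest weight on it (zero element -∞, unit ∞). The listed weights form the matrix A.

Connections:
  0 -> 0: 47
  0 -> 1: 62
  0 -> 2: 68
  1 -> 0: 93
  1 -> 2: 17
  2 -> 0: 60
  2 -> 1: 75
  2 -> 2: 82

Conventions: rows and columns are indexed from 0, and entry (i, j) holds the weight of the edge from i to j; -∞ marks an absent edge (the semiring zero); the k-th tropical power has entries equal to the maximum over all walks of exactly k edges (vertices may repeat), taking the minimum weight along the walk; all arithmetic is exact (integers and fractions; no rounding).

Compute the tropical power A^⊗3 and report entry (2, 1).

A^⊗2:
  [62, 68, 68]
  [47, 62, 68]
  [75, 75, 82]
A^⊗3:
  [68, 68, 68]
  [62, 68, 68]
  [75, 75, 82]
Key observation: the optimum is the walk 2->2->2->1, with weight 82 min 82 min 75 = 75.
Optimal value attained by: walk 2->2->2->1.
Answer: (A^⊗3)[2][1] = 75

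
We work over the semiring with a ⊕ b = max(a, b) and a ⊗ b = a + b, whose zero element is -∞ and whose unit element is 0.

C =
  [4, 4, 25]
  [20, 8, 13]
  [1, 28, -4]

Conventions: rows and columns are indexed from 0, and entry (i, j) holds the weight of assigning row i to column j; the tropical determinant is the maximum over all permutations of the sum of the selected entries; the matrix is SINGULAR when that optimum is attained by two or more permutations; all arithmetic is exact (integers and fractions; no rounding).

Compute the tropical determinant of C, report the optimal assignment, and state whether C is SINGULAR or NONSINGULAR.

σ = (0, 1, 2): 4 + 8 + (-4) = 8
σ = (0, 2, 1): 4 + 13 + 28 = 45
σ = (1, 0, 2): 4 + 20 + (-4) = 20
σ = (1, 2, 0): 4 + 13 + 1 = 18
σ = (2, 0, 1): 25 + 20 + 28 = 73
σ = (2, 1, 0): 25 + 8 + 1 = 34
Optimal value attained by: σ = (2, 0, 1).
Answer: det⊕(C) = 73; verdict: NONSINGULAR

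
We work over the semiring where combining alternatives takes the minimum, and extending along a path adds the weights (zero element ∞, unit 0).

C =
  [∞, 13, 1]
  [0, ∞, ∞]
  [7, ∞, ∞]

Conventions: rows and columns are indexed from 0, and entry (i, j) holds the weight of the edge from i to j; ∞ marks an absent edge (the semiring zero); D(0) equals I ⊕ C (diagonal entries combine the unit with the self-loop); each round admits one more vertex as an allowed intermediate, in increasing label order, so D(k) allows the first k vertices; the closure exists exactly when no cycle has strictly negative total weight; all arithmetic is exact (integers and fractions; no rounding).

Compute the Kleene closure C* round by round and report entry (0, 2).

D(0):
  [0, 13, 1]
  [0, 0, ∞]
  [7, ∞, 0]
D(1):
  [0, 13, 1]
  [0, 0, 1]
  [7, 20, 0]
D(2):
  [0, 13, 1]
  [0, 0, 1]
  [7, 20, 0]
D(3):
  [0, 13, 1]
  [0, 0, 1]
  [7, 20, 0]
Answer: C*[0][2] = 1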